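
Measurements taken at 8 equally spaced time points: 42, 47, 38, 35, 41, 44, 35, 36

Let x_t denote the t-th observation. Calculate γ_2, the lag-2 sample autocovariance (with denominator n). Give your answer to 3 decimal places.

Mean x̄ = (42 + 47 + 38 + 35 + 41 + 44 + 35 + 36)/8 = 39.7500
Σ_{t=1}^{6}(x_t−x̄)(x_{t+2}−x̄) = -82.6250
γ_2 = -82.6250 / 8 = -10.328

-10.328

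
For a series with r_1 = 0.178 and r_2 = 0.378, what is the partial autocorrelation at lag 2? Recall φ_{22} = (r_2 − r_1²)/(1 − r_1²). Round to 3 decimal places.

0.358

φ_{22} = (r_2 − r_1²) / (1 − r_1²)
r_1² = (0.178)² = 0.031684
Numerator = 0.378 − 0.0317 = 0.3463; denominator = 1 − 0.0317 = 0.9683
φ_{22} = 0.3463 / 0.9683 = 0.358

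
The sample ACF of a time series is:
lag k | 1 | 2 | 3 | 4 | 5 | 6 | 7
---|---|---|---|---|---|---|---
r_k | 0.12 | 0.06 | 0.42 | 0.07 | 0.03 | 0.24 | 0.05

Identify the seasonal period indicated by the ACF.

The largest autocorrelation is r_3 = 0.42, with a weaker echo at lag 6 (0.24); the remaining lags stay at or below 0.12.
The dominant spike at lag 3 indicates a seasonal period of 3.

3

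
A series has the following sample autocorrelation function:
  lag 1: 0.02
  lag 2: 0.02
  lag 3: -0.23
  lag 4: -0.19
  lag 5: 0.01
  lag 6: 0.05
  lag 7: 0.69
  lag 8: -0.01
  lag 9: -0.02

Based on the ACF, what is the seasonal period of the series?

7

The largest autocorrelation is r_7 = 0.69; the remaining lags stay at or below 0.05.
The dominant spike at lag 7 indicates a seasonal period of 7.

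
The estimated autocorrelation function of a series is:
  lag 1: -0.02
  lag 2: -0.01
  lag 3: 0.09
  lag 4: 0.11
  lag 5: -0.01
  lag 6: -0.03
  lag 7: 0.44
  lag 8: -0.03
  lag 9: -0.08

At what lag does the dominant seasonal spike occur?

7

The largest autocorrelation is r_7 = 0.44; the remaining lags stay at or below 0.11.
The dominant spike at lag 7 indicates a seasonal period of 7.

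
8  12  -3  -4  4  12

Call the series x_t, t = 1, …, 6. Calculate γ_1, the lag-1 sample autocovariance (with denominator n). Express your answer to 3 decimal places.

Mean x̄ = (8 + 12 − 3 − 4 + 4 + 12)/6 = 4.8333
Σ_{t=1}^{5}(x_t−x̄)(x_{t+1}−x̄) = 37.1389
γ_1 = 37.1389 / 6 = 6.190

6.190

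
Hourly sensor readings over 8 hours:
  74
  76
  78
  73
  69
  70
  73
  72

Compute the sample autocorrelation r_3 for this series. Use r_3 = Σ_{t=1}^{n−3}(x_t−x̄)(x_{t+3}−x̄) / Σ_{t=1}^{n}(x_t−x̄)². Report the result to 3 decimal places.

Mean x̄ = (74 + 76 + 78 + 73 + 69 + 70 + 73 + 72)/8 = 73.1250
Deviations from mean: 0.8750, 2.8750, 4.8750, -0.1250, -4.1250, -3.1250, -0.1250, -1.1250
Σ(x_t−x̄)(x_{t+3}−x̄) = (-0.1094) + (-11.8594) + (-15.2344) + (0.0156) + (4.6406) = -22.5469
Denominator Σ(x_t−x̄)² = 60.8750
r_3 = -22.5469 / 60.8750 = -0.370

-0.370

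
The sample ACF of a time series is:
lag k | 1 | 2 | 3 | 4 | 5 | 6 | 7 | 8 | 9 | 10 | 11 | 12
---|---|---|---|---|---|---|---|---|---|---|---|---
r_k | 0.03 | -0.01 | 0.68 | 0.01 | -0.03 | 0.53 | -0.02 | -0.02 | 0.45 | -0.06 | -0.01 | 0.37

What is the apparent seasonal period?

The largest autocorrelation is r_3 = 0.68, with weaker echoes at lags 6 (0.53), 9 (0.45) and 12 (0.37); the remaining lags stay at or below 0.03.
The dominant spike at lag 3 indicates a seasonal period of 3.

3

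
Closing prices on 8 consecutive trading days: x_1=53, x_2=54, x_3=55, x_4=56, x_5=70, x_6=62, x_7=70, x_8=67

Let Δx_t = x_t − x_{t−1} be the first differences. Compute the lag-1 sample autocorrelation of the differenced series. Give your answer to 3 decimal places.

First differences Δx: 1, 1, 1, 14, -8, 8, -3
Mean of differences = 2.0000
Numerator Σ(Δx_t−Δx̄)(Δx_{t+1}−Δx̄) = -220.0000
Denominator Σ(Δx_t−Δx̄)² = 308.0000
r_1(Δx) = -220.0000 / 308.0000 = -0.714

-0.714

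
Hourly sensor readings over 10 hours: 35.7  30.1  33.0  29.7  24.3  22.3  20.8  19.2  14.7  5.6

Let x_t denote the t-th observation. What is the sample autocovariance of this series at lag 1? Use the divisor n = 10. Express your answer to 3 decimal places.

Mean x̄ = (35.7 + 30.1 + 33.0 + 29.7 + 24.3 + 22.3 + 20.8 + 19.2 + 14.7 + 5.6)/10 = 23.5400
Σ_{t=1}^{9}(x_t−x̄)(x_{t+1}−x̄) = 416.0844
γ_1 = 416.0844 / 10 = 41.608

41.608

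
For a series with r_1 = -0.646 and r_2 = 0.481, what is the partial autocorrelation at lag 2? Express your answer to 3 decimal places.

φ_{22} = (r_2 − r_1²) / (1 − r_1²)
r_1² = (-0.646)² = 0.417316
Numerator = 0.481 − 0.4173 = 0.0637; denominator = 1 − 0.4173 = 0.5827
φ_{22} = 0.0637 / 0.5827 = 0.109

0.109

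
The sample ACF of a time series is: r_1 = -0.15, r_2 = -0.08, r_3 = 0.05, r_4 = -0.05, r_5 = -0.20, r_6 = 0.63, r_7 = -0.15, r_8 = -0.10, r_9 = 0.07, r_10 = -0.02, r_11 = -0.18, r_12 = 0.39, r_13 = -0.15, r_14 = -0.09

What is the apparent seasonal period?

6

The largest autocorrelation is r_6 = 0.63, with a weaker echo at lag 12 (0.39); the remaining lags stay at or below 0.07.
The dominant spike at lag 6 indicates a seasonal period of 6.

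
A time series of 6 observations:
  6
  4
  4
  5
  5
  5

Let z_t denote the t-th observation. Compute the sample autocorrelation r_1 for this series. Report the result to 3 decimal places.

-0.127

Mean z̄ = (6 + 4 + 4 + 5 + 5 + 5)/6 = 4.8333
Deviations from mean: 1.1667, -0.8333, -0.8333, 0.1667, 0.1667, 0.1667
Σ(z_t−z̄)(z_{t+1}−z̄) = (-0.9722) + (0.6944) + (-0.1389) + (0.0278) + (0.0278) = -0.3611
Denominator Σ(z_t−z̄)² = 2.8333
r_1 = -0.3611 / 2.8333 = -0.127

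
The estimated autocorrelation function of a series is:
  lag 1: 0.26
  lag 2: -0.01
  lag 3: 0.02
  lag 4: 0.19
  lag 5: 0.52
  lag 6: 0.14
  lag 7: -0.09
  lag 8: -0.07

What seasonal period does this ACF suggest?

5

The largest autocorrelation is r_5 = 0.52; the remaining lags stay at or below 0.26.
The dominant spike at lag 5 indicates a seasonal period of 5.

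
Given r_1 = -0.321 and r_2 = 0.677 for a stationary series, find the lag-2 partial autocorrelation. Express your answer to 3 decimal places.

0.640

φ_{22} = (r_2 − r_1²) / (1 − r_1²)
r_1² = (-0.321)² = 0.103041
Numerator = 0.677 − 0.1030 = 0.5740; denominator = 1 − 0.1030 = 0.8970
φ_{22} = 0.5740 / 0.8970 = 0.640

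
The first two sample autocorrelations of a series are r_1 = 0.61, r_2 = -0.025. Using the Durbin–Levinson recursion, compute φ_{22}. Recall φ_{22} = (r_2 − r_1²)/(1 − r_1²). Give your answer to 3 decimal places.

-0.632

φ_{22} = (r_2 − r_1²) / (1 − r_1²)
r_1² = (0.61)² = 0.3721
Numerator = -0.025 − 0.3721 = -0.3971; denominator = 1 − 0.3721 = 0.6279
φ_{22} = -0.3971 / 0.6279 = -0.632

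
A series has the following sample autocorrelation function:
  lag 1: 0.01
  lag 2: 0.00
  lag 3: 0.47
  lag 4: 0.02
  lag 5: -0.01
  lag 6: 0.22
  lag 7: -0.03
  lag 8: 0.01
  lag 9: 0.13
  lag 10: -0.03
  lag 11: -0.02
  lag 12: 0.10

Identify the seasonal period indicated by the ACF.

3

The largest autocorrelation is r_3 = 0.47, with a weaker echo at lag 6 (0.22); the remaining lags stay at or below 0.13.
The dominant spike at lag 3 indicates a seasonal period of 3.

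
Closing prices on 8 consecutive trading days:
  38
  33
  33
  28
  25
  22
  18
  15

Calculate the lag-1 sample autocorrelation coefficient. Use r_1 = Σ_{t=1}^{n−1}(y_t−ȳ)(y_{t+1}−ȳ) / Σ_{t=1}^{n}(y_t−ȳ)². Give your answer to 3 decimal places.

0.599

Mean ȳ = (38 + 33 + 33 + 28 + 25 + 22 + 18 + 15)/8 = 26.5000
Deviations from mean: 11.5000, 6.5000, 6.5000, 1.5000, -1.5000, -4.5000, -8.5000, -11.5000
Σ(y_t−ȳ)(y_{t+1}−ȳ) = (74.7500) + (42.2500) + (9.7500) + (-2.2500) + (6.7500) + (38.2500) + (97.7500) = 267.2500
Denominator Σ(y_t−ȳ)² = 446.0000
r_1 = 267.2500 / 446.0000 = 0.599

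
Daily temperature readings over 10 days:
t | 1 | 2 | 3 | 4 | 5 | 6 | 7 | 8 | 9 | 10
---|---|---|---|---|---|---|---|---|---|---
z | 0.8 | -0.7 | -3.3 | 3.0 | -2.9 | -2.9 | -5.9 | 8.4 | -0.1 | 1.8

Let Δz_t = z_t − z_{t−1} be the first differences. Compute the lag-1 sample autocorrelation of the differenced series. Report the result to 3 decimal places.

-0.618

First differences Δz: -1.5, -2.6, 6.3, -5.9, 0.0, -3.0, 14.3, -8.5, 1.9
Mean of differences = 0.1111
Numerator Σ(Δz_t−Δz̄)(Δz_{t+1}−Δz̄) = -230.3290
Denominator Σ(Δz_t−Δz̄)² = 372.7489
r_1(Δz) = -230.3290 / 372.7489 = -0.618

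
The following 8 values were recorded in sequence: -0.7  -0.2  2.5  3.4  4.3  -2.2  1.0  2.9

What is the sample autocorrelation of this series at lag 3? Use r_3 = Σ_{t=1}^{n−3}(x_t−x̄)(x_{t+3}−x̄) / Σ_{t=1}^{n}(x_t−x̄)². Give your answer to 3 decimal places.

-0.254

Mean x̄ = (-0.7 − 0.2 + 2.5 + 3.4 + 4.3 − 2.2 + 1.0 + 2.9)/8 = 1.3750
Numerator Σ_{t=1}^{5}(x_t−x̄)(x_{t+3}−x̄) = -9.1294
Denominator Σ(x_t−x̄)² = 35.9550
r_3 = -9.1294 / 35.9550 = -0.254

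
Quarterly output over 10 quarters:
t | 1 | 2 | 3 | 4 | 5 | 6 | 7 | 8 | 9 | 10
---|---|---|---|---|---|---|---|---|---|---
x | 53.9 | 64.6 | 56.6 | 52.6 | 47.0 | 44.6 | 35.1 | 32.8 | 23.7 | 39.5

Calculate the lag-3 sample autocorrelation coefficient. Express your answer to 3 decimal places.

Mean x̄ = (53.9 + 64.6 + 56.6 + 52.6 + 47.0 + 44.6 + 35.1 + 32.8 + 23.7 + 39.5)/10 = 45.0400
Numerator Σ_{t=1}^{7}(x_t−x̄)(x_{t+3}−x̄) = 65.5532
Denominator Σ(x_t−x̄)² = 1390.6240
r_3 = 65.5532 / 1390.6240 = 0.047

0.047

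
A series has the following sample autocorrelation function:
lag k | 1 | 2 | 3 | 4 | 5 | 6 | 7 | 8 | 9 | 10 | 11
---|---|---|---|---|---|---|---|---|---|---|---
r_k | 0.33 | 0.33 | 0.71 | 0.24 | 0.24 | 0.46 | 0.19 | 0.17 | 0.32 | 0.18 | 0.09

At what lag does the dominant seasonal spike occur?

3

The largest autocorrelation is r_3 = 0.71, with a weaker echo at lag 6 (0.46); the remaining lags stay at or below 0.33.
The dominant spike at lag 3 indicates a seasonal period of 3.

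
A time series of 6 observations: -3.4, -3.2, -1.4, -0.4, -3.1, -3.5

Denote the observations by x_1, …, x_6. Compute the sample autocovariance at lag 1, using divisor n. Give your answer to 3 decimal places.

Mean x̄ = (-3.4 − 3.2 − 1.4 − 0.4 − 3.1 − 3.5)/6 = -2.5000
Deviations: -0.9000, -0.7000, 1.1000, 2.1000, -0.6000, -1.0000
Σ_{t=1}^{5}(x_t−x̄)(x_{t+1}−x̄) = 1.5100
γ_1 = 1.5100 / 6 = 0.252

0.252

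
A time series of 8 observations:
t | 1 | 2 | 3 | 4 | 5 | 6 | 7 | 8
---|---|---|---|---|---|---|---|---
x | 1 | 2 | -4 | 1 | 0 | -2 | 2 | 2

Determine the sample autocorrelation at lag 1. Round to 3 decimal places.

Mean x̄ = (1 + 2 − 4 + 1 + 0 − 2 + 2 + 2)/8 = 0.2500
Deviations from mean: 0.7500, 1.7500, -4.2500, 0.7500, -0.2500, -2.2500, 1.7500, 1.7500
Numerator Σ_{t=1}^{7}(x_t−x̄)(x_{t+1}−x̄) = -9.8125
Denominator Σ(x_t−x̄)² = 33.5000
r_1 = -9.8125 / 33.5000 = -0.293

-0.293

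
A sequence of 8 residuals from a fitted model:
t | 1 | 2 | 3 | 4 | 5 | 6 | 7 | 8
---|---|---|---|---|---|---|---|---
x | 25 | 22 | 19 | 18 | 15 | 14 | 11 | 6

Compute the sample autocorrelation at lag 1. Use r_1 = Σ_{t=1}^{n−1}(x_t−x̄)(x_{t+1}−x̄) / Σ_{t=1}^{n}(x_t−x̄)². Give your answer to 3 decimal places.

0.529

Mean x̄ = (25 + 22 + 19 + 18 + 15 + 14 + 11 + 6)/8 = 16.2500
Deviations from mean: 8.7500, 5.7500, 2.7500, 1.7500, -1.2500, -2.2500, -5.2500, -10.2500
Numerator Σ_{t=1}^{7}(x_t−x̄)(x_{t+1}−x̄) = 137.1875
Denominator Σ(x_t−x̄)² = 259.5000
r_1 = 137.1875 / 259.5000 = 0.529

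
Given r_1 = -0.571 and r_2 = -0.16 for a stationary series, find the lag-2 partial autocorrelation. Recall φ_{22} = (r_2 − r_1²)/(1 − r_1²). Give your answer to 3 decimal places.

φ_{22} = (r_2 − r_1²) / (1 − r_1²)
r_1² = (-0.571)² = 0.326041
Numerator = -0.16 − 0.3260 = -0.4860; denominator = 1 − 0.3260 = 0.6740
φ_{22} = -0.4860 / 0.6740 = -0.721

-0.721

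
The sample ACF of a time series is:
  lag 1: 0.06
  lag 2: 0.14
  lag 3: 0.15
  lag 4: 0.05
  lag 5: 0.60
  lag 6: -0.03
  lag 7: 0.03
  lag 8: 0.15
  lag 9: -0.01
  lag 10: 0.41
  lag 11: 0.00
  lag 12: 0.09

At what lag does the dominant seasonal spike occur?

5

The largest autocorrelation is r_5 = 0.60, with a weaker echo at lag 10 (0.41); the remaining lags stay at or below 0.15.
The dominant spike at lag 5 indicates a seasonal period of 5.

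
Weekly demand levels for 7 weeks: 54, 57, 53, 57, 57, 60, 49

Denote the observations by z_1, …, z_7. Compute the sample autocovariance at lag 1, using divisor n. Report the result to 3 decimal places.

Mean z̄ = (54 + 57 + 53 + 57 + 57 + 60 + 49)/7 = 55.2857
Σ_{t=1}^{6}(z_t−z̄)(z_{t+1}−z̄) = -28.6531
γ_1 = -28.6531 / 7 = -4.093

-4.093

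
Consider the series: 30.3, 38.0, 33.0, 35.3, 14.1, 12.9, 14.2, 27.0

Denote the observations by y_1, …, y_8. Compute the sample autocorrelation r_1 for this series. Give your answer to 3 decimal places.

Mean ȳ = (30.3 + 38.0 + 33.0 + 35.3 + 14.1 + 12.9 + 14.2 + 27.0)/8 = 25.6000
Deviations from mean: 4.7000, 12.4000, 7.4000, 9.7000, -11.5000, -12.7000, -11.4000, 1.4000
Numerator Σ_{t=1}^{7}(y_t−ȳ)(y_{t+1}−ȳ) = 385.1400
Denominator Σ(y_t−ȳ)² = 750.1600
r_1 = 385.1400 / 750.1600 = 0.513

0.513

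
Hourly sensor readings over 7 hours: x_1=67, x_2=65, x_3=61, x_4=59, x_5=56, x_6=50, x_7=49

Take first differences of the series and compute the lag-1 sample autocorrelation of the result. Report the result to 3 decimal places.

-0.500

First differences Δx: -2, -4, -2, -3, -6, -1
Mean of differences = -3.0000
Numerator Σ(Δx_t−Δx̄)(Δx_{t+1}−Δx̄) = -8.0000
Denominator Σ(Δx_t−Δx̄)² = 16.0000
r_1(Δx) = -8.0000 / 16.0000 = -0.500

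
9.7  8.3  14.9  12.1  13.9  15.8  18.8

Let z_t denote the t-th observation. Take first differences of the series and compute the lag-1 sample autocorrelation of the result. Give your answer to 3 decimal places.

-0.673

First differences Δz: -1.4, 6.6, -2.8, 1.8, 1.9, 3.0
Mean of differences = 1.5167
Numerator Σ(Δz_t−Δz̄)(Δz_{t+1}−Δz̄) = -37.3153
Denominator Σ(Δz_t−Δz̄)² = 55.4083
r_1(Δz) = -37.3153 / 55.4083 = -0.673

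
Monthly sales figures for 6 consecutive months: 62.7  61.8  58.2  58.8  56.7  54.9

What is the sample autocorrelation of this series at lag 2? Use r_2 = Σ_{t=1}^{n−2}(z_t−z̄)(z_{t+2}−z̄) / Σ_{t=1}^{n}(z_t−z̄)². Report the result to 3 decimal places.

Mean z̄ = (62.7 + 61.8 + 58.2 + 58.8 + 56.7 + 54.9)/6 = 58.8500
Deviations from mean: 3.8500, 2.9500, -0.6500, -0.0500, -2.1500, -3.9500
Numerator Σ_{t=1}^{4}(z_t−z̄)(z_{t+2}−z̄) = -1.0550
Denominator Σ(z_t−z̄)² = 44.1750
r_2 = -1.0550 / 44.1750 = -0.024

-0.024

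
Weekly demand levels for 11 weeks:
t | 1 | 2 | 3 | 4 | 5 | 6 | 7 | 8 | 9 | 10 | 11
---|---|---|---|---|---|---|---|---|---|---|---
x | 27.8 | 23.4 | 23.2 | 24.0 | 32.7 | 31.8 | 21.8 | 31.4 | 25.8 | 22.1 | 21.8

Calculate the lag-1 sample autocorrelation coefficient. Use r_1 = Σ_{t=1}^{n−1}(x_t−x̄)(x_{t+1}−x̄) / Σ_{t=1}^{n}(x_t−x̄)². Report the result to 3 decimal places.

0.015

Mean x̄ = (27.8 + 23.4 + 23.2 + 24.0 + 32.7 + 31.8 + 21.8 + 31.4 + 25.8 + 22.1 + 21.8)/11 = 25.9818
Numerator Σ_{t=1}^{10}(x_t−x̄)(x_{t+1}−x̄) = 2.7397
Denominator Σ(x_t−x̄)² = 180.0564
r_1 = 2.7397 / 180.0564 = 0.015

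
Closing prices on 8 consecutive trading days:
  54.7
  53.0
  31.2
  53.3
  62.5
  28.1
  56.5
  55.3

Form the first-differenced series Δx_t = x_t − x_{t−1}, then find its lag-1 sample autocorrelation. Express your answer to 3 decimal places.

First differences Δx: -1.7, -21.8, 22.1, 9.2, -34.4, 28.4, -1.2
Mean of differences = 0.0857
Numerator Σ(Δx_t−Δx̄)(Δx_{t+1}−Δx̄) = -1569.2273
Denominator Σ(Δx_t−Δx̄)² = 3042.4886
r_1(Δx) = -1569.2273 / 3042.4886 = -0.516

-0.516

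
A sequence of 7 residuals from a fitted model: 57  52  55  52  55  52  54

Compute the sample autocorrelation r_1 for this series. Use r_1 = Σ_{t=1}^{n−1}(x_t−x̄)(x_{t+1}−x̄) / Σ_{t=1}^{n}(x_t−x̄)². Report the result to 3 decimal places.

Mean x̄ = (57 + 52 + 55 + 52 + 55 + 52 + 54)/7 = 53.8571
Deviations from mean: 3.1429, -1.8571, 1.1429, -1.8571, 1.1429, -1.8571, 0.1429
Σ(x_t−x̄)(x_{t+1}−x̄) = (-5.8367) + (-2.1224) + (-2.1224) + (-2.1224) + (-2.1224) + (-0.2653) = -14.5918
Denominator Σ(x_t−x̄)² = 22.8571
r_1 = -14.5918 / 22.8571 = -0.638

-0.638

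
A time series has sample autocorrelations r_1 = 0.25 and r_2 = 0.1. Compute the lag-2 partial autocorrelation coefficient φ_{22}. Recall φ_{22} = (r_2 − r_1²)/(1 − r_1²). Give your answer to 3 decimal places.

0.040

φ_{22} = (r_2 − r_1²) / (1 − r_1²)
r_1² = (0.25)² = 0.0625
Numerator = 0.1 − 0.0625 = 0.0375; denominator = 1 − 0.0625 = 0.9375
φ_{22} = 0.0375 / 0.9375 = 0.040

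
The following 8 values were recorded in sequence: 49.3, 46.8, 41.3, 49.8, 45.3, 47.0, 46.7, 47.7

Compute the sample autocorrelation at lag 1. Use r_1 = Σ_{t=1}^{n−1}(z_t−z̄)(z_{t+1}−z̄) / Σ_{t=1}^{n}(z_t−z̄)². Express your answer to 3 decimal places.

Mean z̄ = (49.3 + 46.8 + 41.3 + 49.8 + 45.3 + 47.0 + 46.7 + 47.7)/8 = 46.7375
Σ(z_t−z̄)(z_{t+1}−z̄) = (0.1602) + (-0.3398) + (-16.6523) + (-4.4023) + (-0.3773) + (-0.0098) + (-0.0361) = -21.6577
Denominator Σ(z_t−z̄)² = 48.5788
r_1 = -21.6577 / 48.5788 = -0.446

-0.446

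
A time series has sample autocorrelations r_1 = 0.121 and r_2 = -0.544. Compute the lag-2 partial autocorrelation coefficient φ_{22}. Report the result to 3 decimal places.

φ_{22} = (r_2 − r_1²) / (1 − r_1²)
r_1² = (0.121)² = 0.014641
Numerator = -0.544 − 0.0146 = -0.5586; denominator = 1 − 0.0146 = 0.9854
φ_{22} = -0.5586 / 0.9854 = -0.567

-0.567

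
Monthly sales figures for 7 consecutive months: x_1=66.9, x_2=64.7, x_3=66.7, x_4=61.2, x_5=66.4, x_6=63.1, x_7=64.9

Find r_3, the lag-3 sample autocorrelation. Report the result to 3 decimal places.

-0.422

Mean x̄ = (66.9 + 64.7 + 66.7 + 61.2 + 66.4 + 63.1 + 64.9)/7 = 64.8429
Σ(x_t−x̄)(x_{t+3}−x̄) = (-7.4939) + (-0.2224) + (-3.2367) + (-0.2082) = -11.1612
Denominator Σ(x_t−x̄)² = 26.4371
r_3 = -11.1612 / 26.4371 = -0.422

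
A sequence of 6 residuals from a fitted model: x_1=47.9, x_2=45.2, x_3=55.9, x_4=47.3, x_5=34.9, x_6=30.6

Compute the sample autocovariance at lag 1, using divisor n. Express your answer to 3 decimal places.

Mean x̄ = (47.9 + 45.2 + 55.9 + 47.3 + 34.9 + 30.6)/6 = 43.6333
Deviations: 4.2667, 1.5667, 12.2667, 3.6667, -8.7333, -13.0333
Σ_{t=1}^{5}(x_t−x̄)(x_{t+1}−x̄) = 152.6822
γ_1 = 152.6822 / 6 = 25.447

25.447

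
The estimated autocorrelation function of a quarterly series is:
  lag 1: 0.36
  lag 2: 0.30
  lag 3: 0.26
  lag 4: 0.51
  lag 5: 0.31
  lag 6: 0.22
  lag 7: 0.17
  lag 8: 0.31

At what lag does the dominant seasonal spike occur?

4

The largest autocorrelation is r_4 = 0.51; the remaining lags stay at or below 0.36. The elevated value at lag 1 (0.36), dropping to 0.30 at lag 2, reflects decaying short-term dependence rather than seasonality.
The dominant spike at lag 4 indicates a seasonal period of 4.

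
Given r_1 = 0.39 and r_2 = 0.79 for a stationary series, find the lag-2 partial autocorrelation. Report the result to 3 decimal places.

φ_{22} = (r_2 − r_1²) / (1 − r_1²)
r_1² = (0.39)² = 0.1521
Numerator = 0.79 − 0.1521 = 0.6379; denominator = 1 − 0.1521 = 0.8479
φ_{22} = 0.6379 / 0.8479 = 0.752

0.752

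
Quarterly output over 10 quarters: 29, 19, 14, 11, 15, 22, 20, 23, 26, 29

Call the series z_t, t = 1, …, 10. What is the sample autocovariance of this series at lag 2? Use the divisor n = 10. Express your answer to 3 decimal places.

Mean z̄ = (29 + 19 + 14 + 11 + 15 + 22 + 20 + 23 + 26 + 29)/10 = 20.8000
Σ_{t=1}^{8}(z_t−z̄)(z_{t+2}−z̄) = 10.7200
γ_2 = 10.7200 / 10 = 1.072

1.072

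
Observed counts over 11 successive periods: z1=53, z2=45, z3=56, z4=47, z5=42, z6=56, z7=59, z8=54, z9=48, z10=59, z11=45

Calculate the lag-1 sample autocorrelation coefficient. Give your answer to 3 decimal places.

-0.244

Mean z̄ = (53 + 45 + 56 + 47 + 42 + 56 + 59 + 54 + 48 + 59 + 45)/11 = 51.2727
Numerator Σ_{t=1}^{10}(z_t−z̄)(z_{t+1}−z̄) = -89.9835
Denominator Σ(z_t−z̄)² = 368.1818
r_1 = -89.9835 / 368.1818 = -0.244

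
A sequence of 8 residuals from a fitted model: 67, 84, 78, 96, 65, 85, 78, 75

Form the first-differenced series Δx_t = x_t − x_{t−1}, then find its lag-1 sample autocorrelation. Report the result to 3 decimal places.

-0.729

First differences Δx: 17, -6, 18, -31, 20, -7, -3
Mean of differences = 1.1429
Numerator Σ(Δx_t−Δx̄)(Δx_{t+1}−Δx̄) = -1501.4490
Denominator Σ(Δx_t−Δx̄)² = 2058.8571
r_1(Δx) = -1501.4490 / 2058.8571 = -0.729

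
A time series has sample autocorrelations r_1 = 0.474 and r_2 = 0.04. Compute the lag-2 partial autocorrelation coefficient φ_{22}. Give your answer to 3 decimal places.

φ_{22} = (r_2 − r_1²) / (1 − r_1²)
r_1² = (0.474)² = 0.224676
Numerator = 0.04 − 0.2247 = -0.1847; denominator = 1 − 0.2247 = 0.7753
φ_{22} = -0.1847 / 0.7753 = -0.238

-0.238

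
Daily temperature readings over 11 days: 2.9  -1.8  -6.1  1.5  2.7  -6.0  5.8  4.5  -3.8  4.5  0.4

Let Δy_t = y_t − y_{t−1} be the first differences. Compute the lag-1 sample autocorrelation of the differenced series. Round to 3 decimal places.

-0.473

First differences Δy: -4.7, -4.3, 7.6, 1.2, -8.7, 11.8, -1.3, -8.3, 8.3, -4.1
Mean of differences = -0.2500
Numerator Σ(Δy_t−Δȳ)(Δy_{t+1}−Δȳ) = -222.4075
Denominator Σ(Δy_t−Δȳ)² = 470.3650
r_1(Δy) = -222.4075 / 470.3650 = -0.473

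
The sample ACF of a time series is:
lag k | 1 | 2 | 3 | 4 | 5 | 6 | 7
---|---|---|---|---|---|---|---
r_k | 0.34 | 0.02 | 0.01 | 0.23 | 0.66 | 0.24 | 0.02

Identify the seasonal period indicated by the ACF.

The largest autocorrelation is r_5 = 0.66; the remaining lags stay at or below 0.34. The elevated value at lag 1 (0.34), dropping to 0.02 at lag 2, reflects decaying short-term dependence rather than seasonality.
The dominant spike at lag 5 indicates a seasonal period of 5.

5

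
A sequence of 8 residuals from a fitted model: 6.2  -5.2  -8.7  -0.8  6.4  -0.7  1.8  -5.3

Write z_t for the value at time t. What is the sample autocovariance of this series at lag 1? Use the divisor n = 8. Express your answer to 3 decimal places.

-0.841

Mean z̄ = (6.2 − 5.2 − 8.7 − 0.8 + 6.4 − 0.7 + 1.8 − 5.3)/8 = -0.7875
Deviations: 6.9875, -4.4125, -7.9125, -0.0125, 7.1875, 0.0875, 2.5875, -4.5125
Σ_{t=1}^{7}(z_t−z̄)(z_{t+1}−z̄) = -6.7302
γ_1 = -6.7302 / 8 = -0.841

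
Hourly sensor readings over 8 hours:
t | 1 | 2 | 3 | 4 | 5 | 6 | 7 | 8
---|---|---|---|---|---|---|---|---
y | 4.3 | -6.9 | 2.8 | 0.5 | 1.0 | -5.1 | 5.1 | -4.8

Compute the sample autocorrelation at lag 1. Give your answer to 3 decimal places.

Mean ȳ = (4.3 − 6.9 + 2.8 + 0.5 + 1.0 − 5.1 + 5.1 − 4.8)/8 = -0.3875
Deviations from mean: 4.6875, -6.5125, 3.1875, 0.8875, 1.3875, -4.7125, 5.4875, -4.4125
Σ(y_t−ȳ)(y_{t+1}−ȳ) = (-30.5273) + (-20.7586) + (2.8289) + (1.2314) + (-6.5386) + (-25.8598) + (-24.2136) = -103.8377
Denominator Σ(y_t−ȳ)² = 149.0488
r_1 = -103.8377 / 149.0488 = -0.697

-0.697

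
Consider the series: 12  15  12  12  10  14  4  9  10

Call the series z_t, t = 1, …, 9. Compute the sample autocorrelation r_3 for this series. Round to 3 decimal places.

-0.093

Mean z̄ = (12 + 15 + 12 + 12 + 10 + 14 + 4 + 9 + 10)/9 = 10.8889
Numerator Σ_{t=1}^{6}(z_t−z̄)(z_{t+3}−z̄) = -7.7037
Denominator Σ(z_t−z̄)² = 82.8889
r_3 = -7.7037 / 82.8889 = -0.093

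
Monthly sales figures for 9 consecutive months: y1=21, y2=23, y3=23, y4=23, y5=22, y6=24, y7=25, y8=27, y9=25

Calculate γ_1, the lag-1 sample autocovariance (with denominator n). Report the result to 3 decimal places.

Mean ȳ = (21 + 23 + 23 + 23 + 22 + 24 + 25 + 27 + 25)/9 = 23.6667
Σ_{t=1}^{8}(y_t−ȳ)(y_{t+1}−ȳ) = 12.5556
γ_1 = 12.5556 / 9 = 1.395

1.395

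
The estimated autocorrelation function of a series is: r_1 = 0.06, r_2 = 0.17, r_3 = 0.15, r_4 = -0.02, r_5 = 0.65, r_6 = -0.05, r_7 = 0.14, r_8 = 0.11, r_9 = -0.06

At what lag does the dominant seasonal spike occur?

5

The largest autocorrelation is r_5 = 0.65; the remaining lags stay at or below 0.17.
The dominant spike at lag 5 indicates a seasonal period of 5.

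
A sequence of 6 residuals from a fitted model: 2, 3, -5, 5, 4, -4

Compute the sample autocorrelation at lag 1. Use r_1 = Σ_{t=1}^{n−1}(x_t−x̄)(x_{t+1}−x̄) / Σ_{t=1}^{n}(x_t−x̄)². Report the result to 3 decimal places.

-0.402

Mean x̄ = (2 + 3 − 5 + 5 + 4 − 4)/6 = 0.8333
Deviations from mean: 1.1667, 2.1667, -5.8333, 4.1667, 3.1667, -4.8333
Numerator Σ_{t=1}^{5}(x_t−x̄)(x_{t+1}−x̄) = -36.5278
Denominator Σ(x_t−x̄)² = 90.8333
r_1 = -36.5278 / 90.8333 = -0.402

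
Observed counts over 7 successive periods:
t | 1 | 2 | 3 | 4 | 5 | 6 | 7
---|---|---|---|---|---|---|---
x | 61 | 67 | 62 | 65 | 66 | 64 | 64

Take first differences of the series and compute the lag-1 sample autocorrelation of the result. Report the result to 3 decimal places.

First differences Δx: 6, -5, 3, 1, -2, 0
Mean of differences = 0.5000
Numerator Σ(Δx_t−Δx̄)(Δx_{t+1}−Δx̄) = -42.7500
Denominator Σ(Δx_t−Δx̄)² = 73.5000
r_1(Δx) = -42.7500 / 73.5000 = -0.582

-0.582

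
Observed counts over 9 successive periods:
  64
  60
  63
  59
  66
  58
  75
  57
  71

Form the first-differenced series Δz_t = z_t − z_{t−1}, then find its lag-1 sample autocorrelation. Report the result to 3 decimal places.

First differences Δz: -4, 3, -4, 7, -8, 17, -18, 14
Mean of differences = 0.8750
Numerator Σ(Δz_t−Δz̄)(Δz_{t+1}−Δz̄) = -800.1406
Denominator Σ(Δz_t−Δz̄)² = 956.8750
r_1(Δz) = -800.1406 / 956.8750 = -0.836

-0.836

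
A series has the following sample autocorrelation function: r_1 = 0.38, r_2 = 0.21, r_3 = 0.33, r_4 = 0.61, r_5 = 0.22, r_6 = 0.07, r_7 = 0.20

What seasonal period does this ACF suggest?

4

The largest autocorrelation is r_4 = 0.61; the remaining lags stay at or below 0.38. The elevated value at lag 1 (0.38), dropping to 0.21 at lag 2, reflects decaying short-term dependence rather than seasonality.
The dominant spike at lag 4 indicates a seasonal period of 4.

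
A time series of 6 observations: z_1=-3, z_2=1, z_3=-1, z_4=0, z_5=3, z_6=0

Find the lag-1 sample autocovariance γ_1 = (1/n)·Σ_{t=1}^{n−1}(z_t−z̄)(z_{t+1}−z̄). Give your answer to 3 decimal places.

Mean z̄ = (-3 + 1 − 1 + 0 + 3 + 0)/6 = 0.0000
Deviations: -3.0000, 1.0000, -1.0000, 0.0000, 3.0000, 0.0000
Σ_{t=1}^{5}(z_t−z̄)(z_{t+1}−z̄) = -4.0000
γ_1 = -4.0000 / 6 = -0.667

-0.667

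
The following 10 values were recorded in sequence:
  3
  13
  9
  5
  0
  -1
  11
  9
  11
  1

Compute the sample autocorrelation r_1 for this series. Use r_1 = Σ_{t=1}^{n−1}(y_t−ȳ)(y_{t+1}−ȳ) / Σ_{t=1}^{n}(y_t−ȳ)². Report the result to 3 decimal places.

0.059

Mean ȳ = (3 + 13 + 9 + 5 + 0 − 1 + 11 + 9 + 11 + 1)/10 = 6.1000
Numerator Σ_{t=1}^{9}(y_t−ȳ)(y_{t+1}−ȳ) = 14.0900
Denominator Σ(y_t−ȳ)² = 236.9000
r_1 = 14.0900 / 236.9000 = 0.059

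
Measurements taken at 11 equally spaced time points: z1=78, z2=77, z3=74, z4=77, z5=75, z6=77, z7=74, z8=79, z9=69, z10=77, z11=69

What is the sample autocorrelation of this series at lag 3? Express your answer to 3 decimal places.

-0.319

Mean z̄ = (78 + 77 + 74 + 77 + 75 + 77 + 74 + 79 + 69 + 77 + 69)/11 = 75.0909
Numerator Σ_{t=1}^{8}(z_t−z̄)(z_{t+3}−z̄) = -36.6612
Denominator Σ(z_t−z̄)² = 114.9091
r_3 = -36.6612 / 114.9091 = -0.319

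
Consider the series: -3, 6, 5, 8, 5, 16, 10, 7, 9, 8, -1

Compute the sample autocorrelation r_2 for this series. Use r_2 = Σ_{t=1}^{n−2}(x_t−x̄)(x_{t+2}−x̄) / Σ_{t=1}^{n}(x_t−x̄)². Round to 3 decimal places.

0.084

Mean x̄ = (-3 + 6 + 5 + 8 + 5 + 16 + 10 + 7 + 9 + 8 − 1)/11 = 6.3636
Numerator Σ_{t=1}^{9}(x_t−x̄)(x_{t+2}−x̄) = 22.1901
Denominator Σ(x_t−x̄)² = 264.5455
r_2 = 22.1901 / 264.5455 = 0.084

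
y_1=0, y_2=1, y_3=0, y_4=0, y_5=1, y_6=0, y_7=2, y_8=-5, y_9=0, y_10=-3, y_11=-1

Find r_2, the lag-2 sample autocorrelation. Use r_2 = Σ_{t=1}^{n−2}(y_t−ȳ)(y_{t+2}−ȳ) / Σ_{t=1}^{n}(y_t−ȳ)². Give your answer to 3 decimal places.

Mean ȳ = (0 + 1 + 0 + 0 + 1 + 0 + 2 − 5 + 0 − 3 − 1)/11 = -0.4545
Numerator Σ_{t=1}^{9}(y_t−ȳ)(y_{t+2}−ȳ) = 15.6777
Denominator Σ(y_t−ȳ)² = 38.7273
r_2 = 15.6777 / 38.7273 = 0.405

0.405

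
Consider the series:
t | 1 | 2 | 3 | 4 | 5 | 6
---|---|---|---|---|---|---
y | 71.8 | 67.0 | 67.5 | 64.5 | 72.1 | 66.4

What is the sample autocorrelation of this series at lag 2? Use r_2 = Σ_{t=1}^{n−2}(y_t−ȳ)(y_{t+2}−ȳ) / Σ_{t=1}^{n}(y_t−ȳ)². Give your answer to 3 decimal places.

0.126

Mean ȳ = (71.8 + 67.0 + 67.5 + 64.5 + 72.1 + 66.4)/6 = 68.2167
Deviations from mean: 3.5833, -1.2167, -0.7167, -3.7167, 3.8833, -1.8167
Σ(y_t−ȳ)(y_{t+2}−ȳ) = (-2.5681) + (4.5219) + (-2.7831) + (6.7519) = 5.9228
Denominator Σ(y_t−ȳ)² = 47.0283
r_2 = 5.9228 / 47.0283 = 0.126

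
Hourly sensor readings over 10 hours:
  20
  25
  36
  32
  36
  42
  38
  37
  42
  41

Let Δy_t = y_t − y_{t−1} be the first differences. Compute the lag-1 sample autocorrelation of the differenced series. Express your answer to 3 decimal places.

First differences Δy: 5, 11, -4, 4, 6, -4, -1, 5, -1
Mean of differences = 2.3333
Numerator Σ(Δy_t−Δȳ)(Δy_{t+1}−Δȳ) = -56.1111
Denominator Σ(Δy_t−Δȳ)² = 208.0000
r_1(Δy) = -56.1111 / 208.0000 = -0.270

-0.270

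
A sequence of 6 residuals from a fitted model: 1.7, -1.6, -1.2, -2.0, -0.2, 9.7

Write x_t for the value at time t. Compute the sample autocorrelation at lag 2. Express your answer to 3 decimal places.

-0.172

Mean x̄ = (1.7 − 1.6 − 1.2 − 2.0 − 0.2 + 9.7)/6 = 1.0667
Deviations from mean: 0.6333, -2.6667, -2.2667, -3.0667, -1.2667, 8.6333
Σ(x_t−x̄)(x_{t+2}−x̄) = (-1.4356) + (8.1778) + (2.8711) + (-26.4756) = -16.8622
Denominator Σ(x_t−x̄)² = 98.1933
r_2 = -16.8622 / 98.1933 = -0.172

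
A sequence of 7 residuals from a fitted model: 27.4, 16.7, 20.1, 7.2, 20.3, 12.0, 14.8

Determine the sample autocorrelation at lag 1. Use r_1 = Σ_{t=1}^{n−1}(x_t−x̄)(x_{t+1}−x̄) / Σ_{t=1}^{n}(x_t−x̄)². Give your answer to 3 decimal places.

-0.286

Mean x̄ = (27.4 + 16.7 + 20.1 + 7.2 + 20.3 + 12.0 + 14.8)/7 = 16.9286
Σ(x_t−x̄)(x_{t+1}−x̄) = (-2.3935) + (-0.7249) + (-30.8535) + (-32.7992) + (-16.6163) + (10.4908) = -72.8965
Denominator Σ(x_t−x̄)² = 254.5943
r_1 = -72.8965 / 254.5943 = -0.286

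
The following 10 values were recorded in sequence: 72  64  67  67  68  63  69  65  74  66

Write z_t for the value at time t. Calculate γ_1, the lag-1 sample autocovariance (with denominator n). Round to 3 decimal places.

-5.275

Mean z̄ = (72 + 64 + 67 + 67 + 68 + 63 + 69 + 65 + 74 + 66)/10 = 67.5000
Σ_{t=1}^{9}(z_t−z̄)(z_{t+1}−z̄) = -52.7500
γ_1 = -52.7500 / 10 = -5.275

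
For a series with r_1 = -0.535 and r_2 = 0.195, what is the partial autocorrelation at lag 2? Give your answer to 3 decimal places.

-0.128

φ_{22} = (r_2 − r_1²) / (1 − r_1²)
r_1² = (-0.535)² = 0.286225
Numerator = 0.195 − 0.2862 = -0.0912; denominator = 1 − 0.2862 = 0.7138
φ_{22} = -0.0912 / 0.7138 = -0.128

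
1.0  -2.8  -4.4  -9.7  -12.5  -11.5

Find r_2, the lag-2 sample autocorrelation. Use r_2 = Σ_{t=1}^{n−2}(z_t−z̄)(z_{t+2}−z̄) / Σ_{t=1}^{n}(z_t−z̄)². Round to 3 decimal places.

Mean z̄ = (1.0 − 2.8 − 4.4 − 9.7 − 12.5 − 11.5)/6 = -6.6500
Numerator Σ_{t=1}^{4}(z_t−z̄)(z_{t+2}−z̄) = 7.1000
Denominator Σ(z_t−z̄)² = 145.4550
r_2 = 7.1000 / 145.4550 = 0.049

0.049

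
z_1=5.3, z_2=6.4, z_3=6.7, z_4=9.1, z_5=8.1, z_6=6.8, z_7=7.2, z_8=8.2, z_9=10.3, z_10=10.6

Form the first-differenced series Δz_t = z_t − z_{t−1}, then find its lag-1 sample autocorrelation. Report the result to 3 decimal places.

First differences Δz: 1.1, 0.3, 2.4, -1.0, -1.3, 0.4, 1.0, 2.1, 0.3
Mean of differences = 0.5889
Numerator Σ(Δz_t−Δz̄)(Δz_{t+1}−Δz̄) = -0.0835
Denominator Σ(Δz_t−Δz̄)² = 12.2889
r_1(Δz) = -0.0835 / 12.2889 = -0.007

-0.007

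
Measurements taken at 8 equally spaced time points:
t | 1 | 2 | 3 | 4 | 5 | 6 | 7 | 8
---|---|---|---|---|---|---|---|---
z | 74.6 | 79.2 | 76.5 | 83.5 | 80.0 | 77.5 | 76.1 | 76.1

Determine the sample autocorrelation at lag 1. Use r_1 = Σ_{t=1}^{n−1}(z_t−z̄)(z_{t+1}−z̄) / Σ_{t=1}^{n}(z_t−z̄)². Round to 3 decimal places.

Mean z̄ = (74.6 + 79.2 + 76.5 + 83.5 + 80.0 + 77.5 + 76.1 + 76.1)/8 = 77.9375
Deviations from mean: -3.3375, 1.2625, -1.4375, 5.5625, 2.0625, -0.4375, -1.8375, -1.8375
Numerator Σ_{t=1}^{7}(z_t−z̄)(z_{t+1}−z̄) = 0.7261
Denominator Σ(z_t−z̄)² = 56.9388
r_1 = 0.7261 / 56.9388 = 0.013

0.013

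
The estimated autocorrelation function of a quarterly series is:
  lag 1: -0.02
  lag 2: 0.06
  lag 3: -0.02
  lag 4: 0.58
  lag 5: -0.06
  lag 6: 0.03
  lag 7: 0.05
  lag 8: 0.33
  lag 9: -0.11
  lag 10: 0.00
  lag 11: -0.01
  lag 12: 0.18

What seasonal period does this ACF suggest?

4

The largest autocorrelation is r_4 = 0.58, with weaker echoes at lags 8 (0.33) and 12 (0.18); the remaining lags stay at or below 0.06.
The dominant spike at lag 4 indicates a seasonal period of 4.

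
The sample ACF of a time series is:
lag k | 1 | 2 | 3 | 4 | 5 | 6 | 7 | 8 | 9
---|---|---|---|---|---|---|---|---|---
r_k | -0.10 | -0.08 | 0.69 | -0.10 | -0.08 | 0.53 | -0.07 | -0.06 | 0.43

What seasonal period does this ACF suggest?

3

The largest autocorrelation is r_3 = 0.69, with weaker echoes at lags 6 (0.53) and 9 (0.43); the remaining lags stay at or below -0.06.
The dominant spike at lag 3 indicates a seasonal period of 3.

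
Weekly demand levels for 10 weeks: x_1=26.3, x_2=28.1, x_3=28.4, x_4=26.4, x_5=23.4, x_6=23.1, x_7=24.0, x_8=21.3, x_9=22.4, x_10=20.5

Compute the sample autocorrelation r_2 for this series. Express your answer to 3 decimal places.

Mean x̄ = (26.3 + 28.1 + 28.4 + 26.4 + 23.4 + 23.1 + 24.0 + 21.3 + 22.4 + 20.5)/10 = 24.3900
Numerator Σ_{t=1}^{8}(x_t−x̄)(x_{t+2}−x̄) = 25.7218
Denominator Σ(x_t−x̄)² = 68.9690
r_2 = 25.7218 / 68.9690 = 0.373

0.373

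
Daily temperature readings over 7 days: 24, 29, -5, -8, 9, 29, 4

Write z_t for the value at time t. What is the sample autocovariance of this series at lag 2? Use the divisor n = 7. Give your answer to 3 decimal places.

-117.227

Mean z̄ = (24 + 29 − 5 − 8 + 9 + 29 + 4)/7 = 11.7143
Deviations: 12.2857, 17.2857, -16.7143, -19.7143, -2.7143, 17.2857, -7.7143
Σ_{t=1}^{5}(z_t−z̄)(z_{t+2}−z̄) = -820.5918
γ_2 = -820.5918 / 7 = -117.227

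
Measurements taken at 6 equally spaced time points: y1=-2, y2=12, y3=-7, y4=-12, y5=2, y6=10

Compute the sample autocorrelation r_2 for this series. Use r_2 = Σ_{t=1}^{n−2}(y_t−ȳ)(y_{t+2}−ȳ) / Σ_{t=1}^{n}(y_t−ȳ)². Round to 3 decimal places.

-0.575

Mean ȳ = (-2 + 12 − 7 − 12 + 2 + 10)/6 = 0.5000
Deviations from mean: -2.5000, 11.5000, -7.5000, -12.5000, 1.5000, 9.5000
Numerator Σ_{t=1}^{4}(y_t−ȳ)(y_{t+2}−ȳ) = -255.0000
Denominator Σ(y_t−ȳ)² = 443.5000
r_2 = -255.0000 / 443.5000 = -0.575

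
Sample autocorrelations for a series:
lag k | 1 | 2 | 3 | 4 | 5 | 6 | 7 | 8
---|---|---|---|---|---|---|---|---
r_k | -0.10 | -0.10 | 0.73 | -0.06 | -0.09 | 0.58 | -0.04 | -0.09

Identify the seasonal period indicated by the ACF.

The largest autocorrelation is r_3 = 0.73, with a weaker echo at lag 6 (0.58); the remaining lags stay at or below -0.04.
The dominant spike at lag 3 indicates a seasonal period of 3.

3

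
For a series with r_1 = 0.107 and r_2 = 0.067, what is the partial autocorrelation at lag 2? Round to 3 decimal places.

0.056

φ_{22} = (r_2 − r_1²) / (1 − r_1²)
r_1² = (0.107)² = 0.011449
Numerator = 0.067 − 0.0114 = 0.0556; denominator = 1 − 0.0114 = 0.9886
φ_{22} = 0.0556 / 0.9886 = 0.056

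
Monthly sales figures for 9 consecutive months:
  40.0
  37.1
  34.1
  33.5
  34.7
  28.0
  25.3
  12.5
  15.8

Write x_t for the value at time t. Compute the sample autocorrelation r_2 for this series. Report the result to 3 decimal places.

0.222

Mean x̄ = (40.0 + 37.1 + 34.1 + 33.5 + 34.7 + 28.0 + 25.3 + 12.5 + 15.8)/9 = 29.0000
Σ(x_t−x̄)(x_{t+2}−x̄) = (56.1000) + (36.4500) + (29.0700) + (-4.5000) + (-21.0900) + (16.5000) + (48.8400) = 161.3700
Denominator Σ(x_t−x̄)² = 726.5400
r_2 = 161.3700 / 726.5400 = 0.222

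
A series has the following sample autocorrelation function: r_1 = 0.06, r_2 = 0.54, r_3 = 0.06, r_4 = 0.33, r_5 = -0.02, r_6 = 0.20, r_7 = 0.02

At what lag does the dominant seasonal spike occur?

2

The largest autocorrelation is r_2 = 0.54, with weaker echoes at lags 4 (0.33) and 6 (0.20); the remaining lags stay at or below 0.06.
The dominant spike at lag 2 indicates a seasonal period of 2.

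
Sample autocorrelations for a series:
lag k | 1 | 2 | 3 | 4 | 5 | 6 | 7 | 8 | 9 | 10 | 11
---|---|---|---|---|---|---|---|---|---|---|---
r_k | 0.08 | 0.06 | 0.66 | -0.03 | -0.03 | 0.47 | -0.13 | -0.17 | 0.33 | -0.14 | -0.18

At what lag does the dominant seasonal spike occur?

The largest autocorrelation is r_3 = 0.66, with weaker echoes at lags 6 (0.47) and 9 (0.33); the remaining lags stay at or below 0.08.
The dominant spike at lag 3 indicates a seasonal period of 3.

3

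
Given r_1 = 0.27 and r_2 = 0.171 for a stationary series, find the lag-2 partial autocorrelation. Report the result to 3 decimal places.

φ_{22} = (r_2 − r_1²) / (1 − r_1²)
r_1² = (0.27)² = 0.0729
Numerator = 0.171 − 0.0729 = 0.0981; denominator = 1 − 0.0729 = 0.9271
φ_{22} = 0.0981 / 0.9271 = 0.106

0.106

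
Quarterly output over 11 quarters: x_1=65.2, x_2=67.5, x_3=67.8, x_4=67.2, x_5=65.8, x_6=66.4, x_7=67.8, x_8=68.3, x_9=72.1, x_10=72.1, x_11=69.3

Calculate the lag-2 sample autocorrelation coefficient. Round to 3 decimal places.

Mean x̄ = (65.2 + 67.5 + 67.8 + 67.2 + 65.8 + 66.4 + 67.8 + 68.3 + 72.1 + 72.1 + 69.3)/11 = 68.1364
Numerator Σ_{t=1}^{9}(x_t−x̄)(x_{t+2}−x̄) = 8.4246
Denominator Σ(x_t−x̄)² = 51.4055
r_2 = 8.4246 / 51.4055 = 0.164

0.164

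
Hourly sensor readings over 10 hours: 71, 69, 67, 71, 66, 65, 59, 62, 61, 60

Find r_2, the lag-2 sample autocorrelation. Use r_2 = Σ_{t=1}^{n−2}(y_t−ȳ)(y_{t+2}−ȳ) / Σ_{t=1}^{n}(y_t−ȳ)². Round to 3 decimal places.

Mean ȳ = (71 + 69 + 67 + 71 + 66 + 65 + 59 + 62 + 61 + 60)/10 = 65.1000
Numerator Σ_{t=1}^{8}(y_t−ȳ)(y_{t+2}−ȳ) = 70.9800
Denominator Σ(y_t−ȳ)² = 178.9000
r_2 = 70.9800 / 178.9000 = 0.397

0.397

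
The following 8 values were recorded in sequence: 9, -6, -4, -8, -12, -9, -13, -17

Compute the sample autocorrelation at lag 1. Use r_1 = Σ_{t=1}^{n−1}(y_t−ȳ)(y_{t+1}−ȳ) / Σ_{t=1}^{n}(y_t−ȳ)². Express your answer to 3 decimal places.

Mean ȳ = (9 − 6 − 4 − 8 − 12 − 9 − 13 − 17)/8 = -7.5000
Deviations from mean: 16.5000, 1.5000, 3.5000, -0.5000, -4.5000, -1.5000, -5.5000, -9.5000
Numerator Σ_{t=1}^{7}(y_t−ȳ)(y_{t+1}−ȳ) = 97.7500
Denominator Σ(y_t−ȳ)² = 430.0000
r_1 = 97.7500 / 430.0000 = 0.227

0.227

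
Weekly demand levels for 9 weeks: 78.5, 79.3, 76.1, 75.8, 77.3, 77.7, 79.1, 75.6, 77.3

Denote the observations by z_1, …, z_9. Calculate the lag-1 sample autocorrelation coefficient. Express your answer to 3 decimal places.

-0.035

Mean z̄ = (78.5 + 79.3 + 76.1 + 75.8 + 77.3 + 77.7 + 79.1 + 75.6 + 77.3)/9 = 77.4111
Numerator Σ_{t=1}^{8}(z_t−z̄)(z_{t+1}−z̄) = -0.5301
Denominator Σ(z_t−z̄)² = 15.3089
r_1 = -0.5301 / 15.3089 = -0.035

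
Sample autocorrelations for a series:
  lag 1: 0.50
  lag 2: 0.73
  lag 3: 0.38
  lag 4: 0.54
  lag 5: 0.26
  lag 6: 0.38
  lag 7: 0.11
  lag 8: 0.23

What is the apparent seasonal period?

2

The largest autocorrelation is r_2 = 0.73, with a weaker echo at lag 4 (0.54); the remaining lags stay at or below 0.50.
The dominant spike at lag 2 indicates a seasonal period of 2.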